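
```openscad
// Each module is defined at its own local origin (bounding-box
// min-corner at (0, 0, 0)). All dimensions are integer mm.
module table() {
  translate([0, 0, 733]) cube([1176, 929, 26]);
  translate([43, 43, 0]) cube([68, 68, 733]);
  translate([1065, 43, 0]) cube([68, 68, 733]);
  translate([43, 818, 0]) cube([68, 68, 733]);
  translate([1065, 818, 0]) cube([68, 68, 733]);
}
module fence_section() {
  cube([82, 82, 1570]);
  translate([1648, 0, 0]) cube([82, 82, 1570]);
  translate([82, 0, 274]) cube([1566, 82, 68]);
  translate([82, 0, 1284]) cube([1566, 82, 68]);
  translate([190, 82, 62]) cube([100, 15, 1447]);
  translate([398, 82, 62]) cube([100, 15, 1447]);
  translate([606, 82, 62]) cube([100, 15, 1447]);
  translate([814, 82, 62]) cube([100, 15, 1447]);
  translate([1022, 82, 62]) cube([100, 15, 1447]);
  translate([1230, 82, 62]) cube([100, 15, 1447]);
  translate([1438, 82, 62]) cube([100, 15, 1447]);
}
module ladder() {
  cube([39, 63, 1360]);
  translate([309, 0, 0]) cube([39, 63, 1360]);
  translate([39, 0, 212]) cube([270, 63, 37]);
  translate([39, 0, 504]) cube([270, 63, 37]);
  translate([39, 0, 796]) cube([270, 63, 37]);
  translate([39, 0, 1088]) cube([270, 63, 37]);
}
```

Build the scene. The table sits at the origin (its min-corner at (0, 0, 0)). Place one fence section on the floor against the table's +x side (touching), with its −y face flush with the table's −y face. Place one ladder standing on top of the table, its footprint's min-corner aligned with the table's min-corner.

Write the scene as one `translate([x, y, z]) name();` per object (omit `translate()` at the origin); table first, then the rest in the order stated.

table();
translate([1176, 0, 0]) fence_section();
translate([0, 0, 759]) ladder();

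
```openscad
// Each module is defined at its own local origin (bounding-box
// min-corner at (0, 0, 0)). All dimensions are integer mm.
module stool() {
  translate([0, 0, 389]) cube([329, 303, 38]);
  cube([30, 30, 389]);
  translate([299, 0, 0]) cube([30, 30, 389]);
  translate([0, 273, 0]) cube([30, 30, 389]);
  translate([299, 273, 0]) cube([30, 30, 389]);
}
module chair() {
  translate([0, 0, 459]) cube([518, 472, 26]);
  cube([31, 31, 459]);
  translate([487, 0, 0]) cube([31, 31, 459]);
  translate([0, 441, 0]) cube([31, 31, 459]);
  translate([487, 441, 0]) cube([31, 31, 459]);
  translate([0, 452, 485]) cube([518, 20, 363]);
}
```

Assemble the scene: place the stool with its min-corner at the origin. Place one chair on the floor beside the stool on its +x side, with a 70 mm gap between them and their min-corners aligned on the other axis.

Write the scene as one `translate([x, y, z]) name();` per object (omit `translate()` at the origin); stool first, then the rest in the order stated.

stool();
translate([399, 0, 0]) chair();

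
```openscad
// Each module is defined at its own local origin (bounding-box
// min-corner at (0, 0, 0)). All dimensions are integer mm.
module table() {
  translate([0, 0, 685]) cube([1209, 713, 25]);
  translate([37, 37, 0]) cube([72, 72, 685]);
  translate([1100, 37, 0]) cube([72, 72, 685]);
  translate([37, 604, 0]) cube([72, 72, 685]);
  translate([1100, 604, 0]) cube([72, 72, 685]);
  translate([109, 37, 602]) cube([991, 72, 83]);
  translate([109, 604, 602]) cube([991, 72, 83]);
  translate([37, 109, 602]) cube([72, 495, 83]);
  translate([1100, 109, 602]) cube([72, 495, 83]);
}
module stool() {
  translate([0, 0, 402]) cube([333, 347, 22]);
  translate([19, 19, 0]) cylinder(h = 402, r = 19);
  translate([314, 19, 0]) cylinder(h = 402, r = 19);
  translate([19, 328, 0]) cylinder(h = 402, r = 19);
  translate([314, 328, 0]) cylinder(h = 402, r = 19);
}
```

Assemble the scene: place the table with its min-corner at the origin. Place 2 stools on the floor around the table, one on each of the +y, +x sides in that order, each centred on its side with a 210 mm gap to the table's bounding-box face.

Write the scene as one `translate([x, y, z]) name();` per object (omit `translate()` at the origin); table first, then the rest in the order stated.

table();
translate([438, 923, 0]) stool();
translate([1419, 183, 0]) stool();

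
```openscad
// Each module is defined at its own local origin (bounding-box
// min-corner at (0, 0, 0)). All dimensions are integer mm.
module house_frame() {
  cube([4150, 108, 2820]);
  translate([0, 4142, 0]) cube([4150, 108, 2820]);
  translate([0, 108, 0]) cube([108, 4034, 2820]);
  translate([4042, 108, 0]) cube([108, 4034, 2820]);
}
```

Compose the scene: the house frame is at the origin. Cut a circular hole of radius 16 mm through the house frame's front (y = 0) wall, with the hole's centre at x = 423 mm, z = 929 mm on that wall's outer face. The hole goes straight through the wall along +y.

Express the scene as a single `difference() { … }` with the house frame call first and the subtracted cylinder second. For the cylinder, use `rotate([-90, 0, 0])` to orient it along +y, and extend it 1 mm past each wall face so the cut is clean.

difference() {
  house_frame();
  translate([423, -1, 929]) rotate([-90, 0, 0]) cylinder(h = 110, r = 16);
}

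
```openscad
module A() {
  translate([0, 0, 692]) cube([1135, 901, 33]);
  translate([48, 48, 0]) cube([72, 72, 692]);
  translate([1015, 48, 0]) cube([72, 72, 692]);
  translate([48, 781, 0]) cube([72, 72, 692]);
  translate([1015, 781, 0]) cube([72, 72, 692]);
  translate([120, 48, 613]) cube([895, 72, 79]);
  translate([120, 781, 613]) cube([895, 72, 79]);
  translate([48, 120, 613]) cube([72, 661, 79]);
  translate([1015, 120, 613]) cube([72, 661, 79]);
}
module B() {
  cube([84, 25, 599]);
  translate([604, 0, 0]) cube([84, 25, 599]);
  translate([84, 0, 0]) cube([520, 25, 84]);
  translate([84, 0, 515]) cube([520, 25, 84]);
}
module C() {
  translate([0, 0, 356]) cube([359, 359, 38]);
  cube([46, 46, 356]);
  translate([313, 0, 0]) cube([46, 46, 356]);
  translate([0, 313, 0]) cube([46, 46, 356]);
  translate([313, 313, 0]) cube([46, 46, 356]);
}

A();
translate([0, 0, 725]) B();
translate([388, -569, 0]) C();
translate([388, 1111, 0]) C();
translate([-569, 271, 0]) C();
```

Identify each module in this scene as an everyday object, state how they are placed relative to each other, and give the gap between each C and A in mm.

Each stool's nearest face is 210 mm from the table's bounding box.

A is a table. B is a picture frame. C is a stool. The picture frame is on top of the table. Three stools sit around the table at the −y, +y, −x sides. The gap between each stool and the table is 210 mm.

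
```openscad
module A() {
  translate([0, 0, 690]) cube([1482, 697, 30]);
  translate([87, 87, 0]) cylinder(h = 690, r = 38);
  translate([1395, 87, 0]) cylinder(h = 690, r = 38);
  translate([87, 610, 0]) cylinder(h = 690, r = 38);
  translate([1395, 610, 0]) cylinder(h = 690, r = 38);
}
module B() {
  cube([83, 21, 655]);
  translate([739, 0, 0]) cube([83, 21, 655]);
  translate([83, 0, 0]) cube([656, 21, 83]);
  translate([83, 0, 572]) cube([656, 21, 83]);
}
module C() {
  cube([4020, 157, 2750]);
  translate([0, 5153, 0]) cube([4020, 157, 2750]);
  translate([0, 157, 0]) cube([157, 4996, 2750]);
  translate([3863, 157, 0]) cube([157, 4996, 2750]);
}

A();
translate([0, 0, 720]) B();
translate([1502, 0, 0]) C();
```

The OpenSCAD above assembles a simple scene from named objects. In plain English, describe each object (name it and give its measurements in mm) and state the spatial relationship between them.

A is a table with a 1482×697 mm rectangular top, 30 mm thick, top surface at z = 720 mm, supported by four round legs of 76 mm diameter, each leg's bounding box inset 49 mm from the nearest pair of top edges, running from the floor.

B is a picture frame with a 656×489 mm rectangular opening (x by z) and a uniform 83 mm border on every side. Frame depth is 21 mm along y. It is built from two vertical stiles running the full outside height and two horizontal rails spanning the gap between the stiles.

C is a box-shaped house frame (walls only): outside footprint 4020×5310 mm, wall height 2750 mm, wall thickness 157 mm. The two y-facing walls run the full x-width; the two x-facing walls fit between the inner faces of the y-facing walls.

The picture frame is on top of the table. The house frame is on the floor beside the table on its +x side.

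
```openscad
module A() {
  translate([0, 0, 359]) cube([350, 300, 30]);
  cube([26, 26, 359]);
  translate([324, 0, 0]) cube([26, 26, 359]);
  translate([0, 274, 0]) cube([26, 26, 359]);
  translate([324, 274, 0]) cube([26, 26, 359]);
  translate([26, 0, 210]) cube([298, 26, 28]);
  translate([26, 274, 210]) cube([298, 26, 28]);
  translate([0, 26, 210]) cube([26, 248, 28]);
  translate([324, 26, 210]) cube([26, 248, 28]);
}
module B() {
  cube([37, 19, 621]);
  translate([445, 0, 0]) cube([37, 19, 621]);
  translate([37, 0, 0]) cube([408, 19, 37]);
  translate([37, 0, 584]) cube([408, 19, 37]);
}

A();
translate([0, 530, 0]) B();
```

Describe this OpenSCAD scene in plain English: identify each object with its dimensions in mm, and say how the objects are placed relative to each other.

A is a four-legged stool. The seat is a 350×300×30 mm slab whose top surface is at z = 389 mm; four square legs, each 26×26 mm in cross-section, run from the floor (z = 0) to the underside of the seat, each flush with a corner of the seat. Four stretchers, 26 mm wide and 28 mm tall, connect adjacent legs with their undersides at z = 210 mm, each running between the inner faces of the legs it joins and aligned with the legs' outer faces on the other axis.

B is a rectangular picture frame lying in the x–z plane (depth along y). The opening is 408 mm wide (x) by 547 mm tall (z), surrounded by a border 37 mm wide on all four sides. The frame is 19 mm deep and is made of two full-height vertical stiles with two horizontal rails fitted between them.

The picture frame is on the floor beside the stool on its +y side.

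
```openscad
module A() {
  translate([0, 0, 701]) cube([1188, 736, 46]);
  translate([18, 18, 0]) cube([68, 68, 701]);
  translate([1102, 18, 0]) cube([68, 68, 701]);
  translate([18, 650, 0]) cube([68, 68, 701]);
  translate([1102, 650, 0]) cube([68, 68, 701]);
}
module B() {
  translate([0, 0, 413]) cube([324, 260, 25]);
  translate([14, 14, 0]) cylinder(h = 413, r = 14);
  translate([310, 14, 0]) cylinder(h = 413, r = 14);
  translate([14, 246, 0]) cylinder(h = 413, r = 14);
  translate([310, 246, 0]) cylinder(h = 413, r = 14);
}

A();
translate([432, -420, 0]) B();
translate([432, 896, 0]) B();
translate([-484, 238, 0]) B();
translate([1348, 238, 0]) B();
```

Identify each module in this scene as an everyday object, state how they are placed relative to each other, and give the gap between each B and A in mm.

Each stool's nearest face is 160 mm from the table's bounding box.

A is a table. B is a stool. Four stools sit around the table at the −y, +y, −x, +x sides. The gap between each stool and the table is 160 mm.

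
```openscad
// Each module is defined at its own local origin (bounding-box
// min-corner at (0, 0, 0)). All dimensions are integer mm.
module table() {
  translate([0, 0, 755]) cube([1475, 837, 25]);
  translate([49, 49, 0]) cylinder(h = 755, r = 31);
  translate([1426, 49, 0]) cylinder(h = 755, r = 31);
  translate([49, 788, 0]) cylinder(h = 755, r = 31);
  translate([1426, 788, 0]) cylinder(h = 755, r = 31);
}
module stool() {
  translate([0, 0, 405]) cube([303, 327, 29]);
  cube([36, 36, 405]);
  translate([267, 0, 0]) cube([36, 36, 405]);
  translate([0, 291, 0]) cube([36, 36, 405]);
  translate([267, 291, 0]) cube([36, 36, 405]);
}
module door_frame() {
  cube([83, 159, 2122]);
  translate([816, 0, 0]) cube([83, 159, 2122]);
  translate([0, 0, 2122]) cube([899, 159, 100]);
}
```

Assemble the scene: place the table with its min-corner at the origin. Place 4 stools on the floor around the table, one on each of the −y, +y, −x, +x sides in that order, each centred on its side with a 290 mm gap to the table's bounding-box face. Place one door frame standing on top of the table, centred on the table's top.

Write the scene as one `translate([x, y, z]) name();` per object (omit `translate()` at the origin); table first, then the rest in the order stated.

table();
translate([586, -617, 0]) stool();
translate([586, 1127, 0]) stool();
translate([-593, 255, 0]) stool();
translate([1765, 255, 0]) stool();
translate([288, 339, 780]) door_frame();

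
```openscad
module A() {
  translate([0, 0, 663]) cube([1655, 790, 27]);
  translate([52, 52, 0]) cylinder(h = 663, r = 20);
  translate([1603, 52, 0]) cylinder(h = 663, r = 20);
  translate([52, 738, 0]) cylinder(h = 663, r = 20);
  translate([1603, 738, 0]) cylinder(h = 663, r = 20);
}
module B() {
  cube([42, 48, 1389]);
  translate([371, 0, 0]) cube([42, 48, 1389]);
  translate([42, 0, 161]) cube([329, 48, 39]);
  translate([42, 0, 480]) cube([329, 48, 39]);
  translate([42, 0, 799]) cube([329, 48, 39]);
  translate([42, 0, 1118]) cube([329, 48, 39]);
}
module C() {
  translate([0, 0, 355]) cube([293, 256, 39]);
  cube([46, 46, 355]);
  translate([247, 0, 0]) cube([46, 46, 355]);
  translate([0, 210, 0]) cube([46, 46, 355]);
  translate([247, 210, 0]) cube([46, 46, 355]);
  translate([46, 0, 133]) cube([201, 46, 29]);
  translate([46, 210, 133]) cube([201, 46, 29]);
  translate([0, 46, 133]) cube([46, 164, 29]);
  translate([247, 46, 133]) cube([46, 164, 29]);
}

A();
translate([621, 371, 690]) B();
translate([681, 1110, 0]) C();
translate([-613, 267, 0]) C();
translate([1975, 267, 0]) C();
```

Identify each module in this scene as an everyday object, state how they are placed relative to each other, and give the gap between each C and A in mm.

Each stool's nearest face is 320 mm from the table's bounding box.

A is a table. B is a ladder. C is a stool. The ladder is on top of the table, centred. Three stools sit around the table at the +y, −x, +x sides. The gap between each stool and the table is 320 mm.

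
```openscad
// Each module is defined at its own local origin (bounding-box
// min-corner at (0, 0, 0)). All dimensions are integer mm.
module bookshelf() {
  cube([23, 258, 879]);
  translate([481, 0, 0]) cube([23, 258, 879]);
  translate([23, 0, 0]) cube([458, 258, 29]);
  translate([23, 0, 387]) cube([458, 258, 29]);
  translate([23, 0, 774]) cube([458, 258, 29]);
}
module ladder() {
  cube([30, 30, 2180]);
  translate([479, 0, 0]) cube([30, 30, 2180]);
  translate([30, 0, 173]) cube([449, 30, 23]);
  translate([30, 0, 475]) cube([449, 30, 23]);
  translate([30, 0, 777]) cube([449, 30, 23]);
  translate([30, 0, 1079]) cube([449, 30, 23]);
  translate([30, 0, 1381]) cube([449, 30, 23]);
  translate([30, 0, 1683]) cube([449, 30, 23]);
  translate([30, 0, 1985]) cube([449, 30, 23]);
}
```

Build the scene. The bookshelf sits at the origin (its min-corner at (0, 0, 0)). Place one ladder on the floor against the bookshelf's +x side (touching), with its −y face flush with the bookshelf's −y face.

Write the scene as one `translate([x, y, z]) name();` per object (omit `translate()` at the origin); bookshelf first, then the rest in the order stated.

bookshelf();
translate([504, 0, 0]) ladder();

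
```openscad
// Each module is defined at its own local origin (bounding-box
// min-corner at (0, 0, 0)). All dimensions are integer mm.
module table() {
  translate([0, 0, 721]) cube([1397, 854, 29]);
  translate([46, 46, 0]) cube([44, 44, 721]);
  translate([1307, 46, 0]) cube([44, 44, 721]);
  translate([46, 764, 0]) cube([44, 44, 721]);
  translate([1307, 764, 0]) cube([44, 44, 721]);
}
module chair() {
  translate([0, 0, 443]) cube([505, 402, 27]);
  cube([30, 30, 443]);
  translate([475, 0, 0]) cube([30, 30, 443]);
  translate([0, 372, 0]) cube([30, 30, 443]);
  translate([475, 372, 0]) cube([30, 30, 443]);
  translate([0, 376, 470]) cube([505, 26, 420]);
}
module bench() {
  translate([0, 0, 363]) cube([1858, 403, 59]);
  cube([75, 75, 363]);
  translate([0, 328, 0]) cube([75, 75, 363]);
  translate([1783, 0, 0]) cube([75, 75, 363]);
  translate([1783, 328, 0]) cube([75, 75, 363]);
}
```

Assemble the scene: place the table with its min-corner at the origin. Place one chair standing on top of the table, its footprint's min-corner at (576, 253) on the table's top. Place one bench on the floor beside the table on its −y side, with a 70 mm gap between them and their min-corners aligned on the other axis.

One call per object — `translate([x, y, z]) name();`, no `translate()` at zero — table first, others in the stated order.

table();
translate([576, 253, 750]) chair();
translate([0, -473, 0]) bench();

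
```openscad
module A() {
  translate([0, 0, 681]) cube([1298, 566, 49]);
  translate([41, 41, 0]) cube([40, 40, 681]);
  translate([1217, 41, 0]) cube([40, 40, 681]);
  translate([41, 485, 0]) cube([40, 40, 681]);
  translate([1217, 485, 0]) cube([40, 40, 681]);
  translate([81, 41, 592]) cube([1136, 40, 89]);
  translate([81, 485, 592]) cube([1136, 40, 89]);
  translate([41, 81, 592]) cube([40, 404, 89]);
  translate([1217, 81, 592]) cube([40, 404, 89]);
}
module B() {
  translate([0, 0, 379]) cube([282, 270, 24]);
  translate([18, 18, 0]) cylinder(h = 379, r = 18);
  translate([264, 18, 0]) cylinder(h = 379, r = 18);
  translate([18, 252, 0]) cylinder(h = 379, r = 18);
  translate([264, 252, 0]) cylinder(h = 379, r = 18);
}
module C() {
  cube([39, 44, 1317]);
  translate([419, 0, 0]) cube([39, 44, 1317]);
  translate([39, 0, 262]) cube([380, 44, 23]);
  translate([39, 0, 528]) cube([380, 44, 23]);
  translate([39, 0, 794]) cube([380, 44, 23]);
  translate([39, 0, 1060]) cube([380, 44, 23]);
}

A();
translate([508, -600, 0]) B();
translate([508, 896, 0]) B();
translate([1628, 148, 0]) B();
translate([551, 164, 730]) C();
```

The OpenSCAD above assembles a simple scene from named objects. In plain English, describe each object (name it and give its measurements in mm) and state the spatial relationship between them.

A is a table with a 1298×566 mm rectangular top, 49 mm thick, top surface at z = 730 mm, supported by four 40×40 mm square legs, each inset 41 mm from the nearest pair of top edges, running from the floor. Four apron rails, 40 mm thick and 89 mm tall, run between adjacent legs with their top edges flush with the underside of the top and their outer faces flush with the legs' outer faces.

B is a four-legged stool. The seat is 282×270 mm, 24 mm thick, top at z = 403 mm. It stands on four round legs, each 36 mm in diameter, from z = 0 to the seat underside, each leg's axis is inset half a diameter from the nearest pair of seat edges (so the leg's bounding box is flush with the corner).

C is a wooden ladder with two side rails of 39×44 mm section and 1317 mm height, set 458 mm apart overall. Between them run 4 rectangular rungs (44 mm deep, 23 mm thick), front faces flush with the rails' −y face. The bottom of the first rung is 262 mm above the floor and each subsequent rung is 266 mm higher than the one below.

Three stools sit around the table at the −y, +y, +x sides. The ladder is on top of the table.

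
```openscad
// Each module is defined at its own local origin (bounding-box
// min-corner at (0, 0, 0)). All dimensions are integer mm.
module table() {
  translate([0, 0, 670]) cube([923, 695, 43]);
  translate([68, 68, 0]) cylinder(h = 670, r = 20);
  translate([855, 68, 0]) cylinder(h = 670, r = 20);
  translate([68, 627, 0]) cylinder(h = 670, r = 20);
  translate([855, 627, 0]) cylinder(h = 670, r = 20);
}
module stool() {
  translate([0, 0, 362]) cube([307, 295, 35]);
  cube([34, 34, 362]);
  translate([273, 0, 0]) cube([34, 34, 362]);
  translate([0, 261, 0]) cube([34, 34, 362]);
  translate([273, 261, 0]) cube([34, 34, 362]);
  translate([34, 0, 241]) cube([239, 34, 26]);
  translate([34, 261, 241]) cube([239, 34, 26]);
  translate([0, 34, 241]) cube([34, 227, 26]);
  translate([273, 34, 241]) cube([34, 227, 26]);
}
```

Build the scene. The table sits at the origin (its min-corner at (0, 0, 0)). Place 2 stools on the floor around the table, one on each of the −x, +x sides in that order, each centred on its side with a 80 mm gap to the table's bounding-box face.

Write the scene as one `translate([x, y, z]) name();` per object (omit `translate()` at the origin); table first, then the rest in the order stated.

table();
translate([-387, 200, 0]) stool();
translate([1003, 200, 0]) stool();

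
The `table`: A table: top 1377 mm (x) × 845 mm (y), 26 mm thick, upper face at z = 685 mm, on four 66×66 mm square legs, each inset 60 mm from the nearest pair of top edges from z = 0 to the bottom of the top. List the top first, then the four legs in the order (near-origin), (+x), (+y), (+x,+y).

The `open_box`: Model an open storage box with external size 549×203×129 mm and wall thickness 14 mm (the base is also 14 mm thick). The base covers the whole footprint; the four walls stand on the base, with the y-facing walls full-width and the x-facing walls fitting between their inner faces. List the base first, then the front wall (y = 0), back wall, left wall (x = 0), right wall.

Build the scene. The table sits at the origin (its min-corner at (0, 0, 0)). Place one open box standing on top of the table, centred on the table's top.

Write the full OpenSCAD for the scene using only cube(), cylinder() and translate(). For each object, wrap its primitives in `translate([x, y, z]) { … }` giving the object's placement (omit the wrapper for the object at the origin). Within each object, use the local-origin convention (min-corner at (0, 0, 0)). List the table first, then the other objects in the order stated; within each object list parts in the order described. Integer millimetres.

translate([0, 0, 659]) cube([1377, 845, 26]);
translate([60, 60, 0]) cube([66, 66, 659]);
translate([1251, 60, 0]) cube([66, 66, 659]);
translate([60, 719, 0]) cube([66, 66, 659]);
translate([1251, 719, 0]) cube([66, 66, 659]);
translate([414, 321, 685]) {
  cube([549, 203, 14]);
  translate([0, 0, 14]) cube([549, 14, 115]);
  translate([0, 189, 14]) cube([549, 14, 115]);
  translate([0, 14, 14]) cube([14, 175, 115]);
  translate([535, 14, 14]) cube([14, 175, 115]);
}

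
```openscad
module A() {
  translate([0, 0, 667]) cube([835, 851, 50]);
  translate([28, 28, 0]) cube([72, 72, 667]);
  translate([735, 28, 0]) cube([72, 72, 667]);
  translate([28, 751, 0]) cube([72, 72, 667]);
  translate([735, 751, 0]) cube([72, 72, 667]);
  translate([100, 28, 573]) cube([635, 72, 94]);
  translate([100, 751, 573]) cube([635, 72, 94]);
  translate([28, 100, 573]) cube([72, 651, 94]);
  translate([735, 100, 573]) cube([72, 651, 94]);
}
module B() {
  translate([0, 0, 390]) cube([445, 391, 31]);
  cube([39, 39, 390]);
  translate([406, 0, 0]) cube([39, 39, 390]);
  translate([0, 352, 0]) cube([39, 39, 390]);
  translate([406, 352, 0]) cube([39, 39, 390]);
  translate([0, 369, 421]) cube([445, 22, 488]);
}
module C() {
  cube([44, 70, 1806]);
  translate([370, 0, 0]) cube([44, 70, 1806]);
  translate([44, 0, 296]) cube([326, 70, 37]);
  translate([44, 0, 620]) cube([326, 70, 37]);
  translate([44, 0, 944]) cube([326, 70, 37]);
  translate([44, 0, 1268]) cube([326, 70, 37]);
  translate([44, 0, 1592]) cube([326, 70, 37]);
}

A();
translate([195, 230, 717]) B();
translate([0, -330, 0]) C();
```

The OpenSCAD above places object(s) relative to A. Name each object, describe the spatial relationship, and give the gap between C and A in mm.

The ladder's nearest face is 260 mm from the table's −y face.

A is a table. B is a chair. C is a ladder. The chair is on top of the table, centred. The ladder is on the floor beside the table on its −y side. The gap between the ladder and the table is 260 mm.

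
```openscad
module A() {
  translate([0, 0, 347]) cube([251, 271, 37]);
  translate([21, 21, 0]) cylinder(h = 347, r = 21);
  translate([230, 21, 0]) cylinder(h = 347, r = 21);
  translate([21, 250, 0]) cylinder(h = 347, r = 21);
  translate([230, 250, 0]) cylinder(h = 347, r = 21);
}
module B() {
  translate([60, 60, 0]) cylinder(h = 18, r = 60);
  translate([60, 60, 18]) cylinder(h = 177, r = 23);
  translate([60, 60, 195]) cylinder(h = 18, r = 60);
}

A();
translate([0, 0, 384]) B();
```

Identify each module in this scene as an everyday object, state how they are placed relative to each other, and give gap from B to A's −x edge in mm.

A is a stool. B is a spool. The spool is on top of the stool. The gap from the spool to the stool's −x edge is 0 mm.

The spool's min-x is at 0; the stool's min-x is 0; gap = 0 mm.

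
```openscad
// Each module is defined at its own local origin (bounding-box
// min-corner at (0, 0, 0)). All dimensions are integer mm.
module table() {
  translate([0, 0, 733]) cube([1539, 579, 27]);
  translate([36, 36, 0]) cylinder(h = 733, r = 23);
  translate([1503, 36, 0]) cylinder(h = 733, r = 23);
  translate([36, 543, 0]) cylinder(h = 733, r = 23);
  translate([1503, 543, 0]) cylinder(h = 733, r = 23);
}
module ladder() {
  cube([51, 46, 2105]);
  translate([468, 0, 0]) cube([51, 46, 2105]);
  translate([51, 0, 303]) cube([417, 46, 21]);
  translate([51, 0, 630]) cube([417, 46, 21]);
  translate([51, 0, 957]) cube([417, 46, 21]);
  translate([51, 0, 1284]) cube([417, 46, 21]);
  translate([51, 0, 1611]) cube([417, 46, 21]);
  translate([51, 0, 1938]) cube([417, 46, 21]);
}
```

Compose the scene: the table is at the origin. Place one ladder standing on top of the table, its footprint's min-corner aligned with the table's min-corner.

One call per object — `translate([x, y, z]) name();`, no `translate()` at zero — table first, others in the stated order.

table();
translate([0, 0, 760]) ladder();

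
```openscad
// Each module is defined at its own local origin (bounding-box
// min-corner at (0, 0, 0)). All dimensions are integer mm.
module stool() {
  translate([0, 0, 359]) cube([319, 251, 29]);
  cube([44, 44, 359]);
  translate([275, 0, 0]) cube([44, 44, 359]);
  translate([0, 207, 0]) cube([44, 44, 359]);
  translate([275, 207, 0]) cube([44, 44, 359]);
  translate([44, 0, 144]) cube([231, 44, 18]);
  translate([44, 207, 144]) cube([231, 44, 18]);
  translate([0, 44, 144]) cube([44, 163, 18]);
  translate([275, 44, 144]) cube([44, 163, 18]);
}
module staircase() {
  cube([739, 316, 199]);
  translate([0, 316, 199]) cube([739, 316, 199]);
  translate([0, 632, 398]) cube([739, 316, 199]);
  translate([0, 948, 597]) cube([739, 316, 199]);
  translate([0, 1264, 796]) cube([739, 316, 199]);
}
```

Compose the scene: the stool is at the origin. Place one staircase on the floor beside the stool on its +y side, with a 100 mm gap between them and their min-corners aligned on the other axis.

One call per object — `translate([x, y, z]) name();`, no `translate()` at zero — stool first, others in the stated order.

stool();
translate([0, 351, 0]) staircase();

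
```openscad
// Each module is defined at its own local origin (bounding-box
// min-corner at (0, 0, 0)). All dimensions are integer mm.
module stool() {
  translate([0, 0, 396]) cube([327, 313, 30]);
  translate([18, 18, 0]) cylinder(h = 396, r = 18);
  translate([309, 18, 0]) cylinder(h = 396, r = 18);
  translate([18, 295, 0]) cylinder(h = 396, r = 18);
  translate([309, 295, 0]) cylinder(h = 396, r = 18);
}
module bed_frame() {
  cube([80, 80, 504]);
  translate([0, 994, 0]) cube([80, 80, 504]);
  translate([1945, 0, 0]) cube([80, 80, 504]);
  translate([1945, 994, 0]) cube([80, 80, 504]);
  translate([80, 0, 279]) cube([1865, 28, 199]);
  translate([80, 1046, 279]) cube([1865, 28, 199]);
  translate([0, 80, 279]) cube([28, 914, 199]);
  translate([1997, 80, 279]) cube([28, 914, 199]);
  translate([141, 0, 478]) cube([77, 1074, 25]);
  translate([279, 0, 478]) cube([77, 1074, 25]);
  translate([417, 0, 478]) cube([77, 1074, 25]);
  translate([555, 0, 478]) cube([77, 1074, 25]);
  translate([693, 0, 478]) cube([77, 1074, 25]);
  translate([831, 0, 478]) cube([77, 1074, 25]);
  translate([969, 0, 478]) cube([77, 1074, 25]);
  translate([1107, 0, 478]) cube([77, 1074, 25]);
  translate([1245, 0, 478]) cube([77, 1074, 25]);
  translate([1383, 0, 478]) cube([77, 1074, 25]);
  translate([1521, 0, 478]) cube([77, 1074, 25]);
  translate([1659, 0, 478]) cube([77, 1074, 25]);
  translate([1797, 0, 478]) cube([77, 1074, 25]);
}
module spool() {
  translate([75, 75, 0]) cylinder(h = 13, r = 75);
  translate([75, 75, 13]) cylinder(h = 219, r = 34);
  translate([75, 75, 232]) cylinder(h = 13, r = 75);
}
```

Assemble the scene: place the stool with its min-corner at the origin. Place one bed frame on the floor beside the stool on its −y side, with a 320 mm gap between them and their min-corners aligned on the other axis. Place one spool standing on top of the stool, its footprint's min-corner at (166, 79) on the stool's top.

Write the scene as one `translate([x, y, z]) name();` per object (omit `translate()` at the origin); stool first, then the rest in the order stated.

stool();
translate([0, -1394, 0]) bed_frame();
translate([166, 79, 426]) spool();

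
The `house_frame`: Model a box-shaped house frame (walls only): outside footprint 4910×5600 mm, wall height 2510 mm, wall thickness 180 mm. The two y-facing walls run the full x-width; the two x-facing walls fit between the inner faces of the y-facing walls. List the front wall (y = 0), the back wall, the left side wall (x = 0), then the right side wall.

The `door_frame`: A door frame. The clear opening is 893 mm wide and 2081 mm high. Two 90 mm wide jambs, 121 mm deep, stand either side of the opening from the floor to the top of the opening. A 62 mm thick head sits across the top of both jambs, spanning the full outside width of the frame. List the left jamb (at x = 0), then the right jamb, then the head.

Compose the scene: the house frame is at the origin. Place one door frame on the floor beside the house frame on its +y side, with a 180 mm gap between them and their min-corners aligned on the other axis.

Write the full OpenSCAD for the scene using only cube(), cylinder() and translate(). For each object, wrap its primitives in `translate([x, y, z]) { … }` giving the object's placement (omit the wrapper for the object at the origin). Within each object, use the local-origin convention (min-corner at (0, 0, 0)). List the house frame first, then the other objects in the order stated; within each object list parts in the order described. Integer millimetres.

cube([4910, 180, 2510]);
translate([0, 5420, 0]) cube([4910, 180, 2510]);
translate([0, 180, 0]) cube([180, 5240, 2510]);
translate([4730, 180, 0]) cube([180, 5240, 2510]);
translate([0, 5780, 0]) {
  cube([90, 121, 2081]);
  translate([983, 0, 0]) cube([90, 121, 2081]);
  translate([0, 0, 2081]) cube([1073, 121, 62]);
}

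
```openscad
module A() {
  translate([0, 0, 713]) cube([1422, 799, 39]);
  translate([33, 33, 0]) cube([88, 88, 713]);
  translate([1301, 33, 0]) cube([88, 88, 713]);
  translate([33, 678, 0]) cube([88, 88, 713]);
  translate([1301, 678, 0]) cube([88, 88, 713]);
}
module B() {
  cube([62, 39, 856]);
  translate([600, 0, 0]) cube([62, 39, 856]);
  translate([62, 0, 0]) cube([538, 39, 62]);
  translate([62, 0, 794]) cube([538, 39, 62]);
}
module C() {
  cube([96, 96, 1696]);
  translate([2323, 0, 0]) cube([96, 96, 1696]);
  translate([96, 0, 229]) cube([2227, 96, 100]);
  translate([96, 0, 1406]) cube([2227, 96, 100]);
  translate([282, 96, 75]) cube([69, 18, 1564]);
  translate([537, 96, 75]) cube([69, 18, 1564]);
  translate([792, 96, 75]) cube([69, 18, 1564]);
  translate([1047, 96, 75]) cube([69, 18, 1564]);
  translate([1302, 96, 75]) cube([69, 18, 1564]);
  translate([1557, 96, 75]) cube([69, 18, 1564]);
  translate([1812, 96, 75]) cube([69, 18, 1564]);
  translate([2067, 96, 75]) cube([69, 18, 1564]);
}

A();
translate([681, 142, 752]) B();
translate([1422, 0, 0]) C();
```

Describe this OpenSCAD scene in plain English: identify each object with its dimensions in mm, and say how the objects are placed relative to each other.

A is a rectangular dining table. The top is 1422×799×39 mm with its upper surface at z = 752 mm. It stands on four 88×88 mm square legs, each inset 33 mm from the nearest pair of top edges, running from the floor to the underside of the top.

B is a picture frame with a 538×732 mm rectangular opening (x by z) and a uniform 62 mm border on every side. Frame depth is 39 mm along y. It is built from two vertical stiles running the full outside height and two horizontal rails spanning the gap between the stiles.

C is a fence section. Two 96×96 mm posts, 1696 mm tall, stand on the floor with a clear span of 2227 mm between their inner faces. Two horizontal rails of 96×100 mm section span the gap between the posts with their undersides at z = 229 mm and z = 1406 mm, flush with the posts' −y face. 8 pickets, each 69 mm wide, 18 mm thick and 1564 mm tall, are fixed to the +y face of the rails with their bottoms at z = 75 mm, evenly spaced across the span with equal gaps (rounded down to the nearest mm) at the −x end and between each pair — any rounding remainder accumulates at the +x end.

The picture frame is on top of the table. The fence section is against the table's +x side, with their −y faces flush.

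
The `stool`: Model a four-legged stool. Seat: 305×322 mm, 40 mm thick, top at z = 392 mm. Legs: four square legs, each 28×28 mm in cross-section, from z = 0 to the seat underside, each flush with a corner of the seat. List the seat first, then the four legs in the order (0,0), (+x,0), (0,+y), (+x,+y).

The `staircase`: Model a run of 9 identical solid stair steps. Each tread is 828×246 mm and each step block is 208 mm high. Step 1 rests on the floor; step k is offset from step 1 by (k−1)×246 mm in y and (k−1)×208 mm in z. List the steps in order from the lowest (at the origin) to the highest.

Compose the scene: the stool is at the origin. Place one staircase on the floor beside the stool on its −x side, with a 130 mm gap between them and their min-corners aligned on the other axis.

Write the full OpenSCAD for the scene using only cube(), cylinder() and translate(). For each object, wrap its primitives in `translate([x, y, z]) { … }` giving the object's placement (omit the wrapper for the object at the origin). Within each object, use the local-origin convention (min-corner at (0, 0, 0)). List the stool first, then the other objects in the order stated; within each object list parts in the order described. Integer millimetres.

translate([0, 0, 352]) cube([305, 322, 40]);
cube([28, 28, 352]);
translate([277, 0, 0]) cube([28, 28, 352]);
translate([0, 294, 0]) cube([28, 28, 352]);
translate([277, 294, 0]) cube([28, 28, 352]);
translate([-958, 0, 0]) {
  cube([828, 246, 208]);
  translate([0, 246, 208]) cube([828, 246, 208]);
  translate([0, 492, 416]) cube([828, 246, 208]);
  translate([0, 738, 624]) cube([828, 246, 208]);
  translate([0, 984, 832]) cube([828, 246, 208]);
  translate([0, 1230, 1040]) cube([828, 246, 208]);
  translate([0, 1476, 1248]) cube([828, 246, 208]);
  translate([0, 1722, 1456]) cube([828, 246, 208]);
  translate([0, 1968, 1664]) cube([828, 246, 208]);
}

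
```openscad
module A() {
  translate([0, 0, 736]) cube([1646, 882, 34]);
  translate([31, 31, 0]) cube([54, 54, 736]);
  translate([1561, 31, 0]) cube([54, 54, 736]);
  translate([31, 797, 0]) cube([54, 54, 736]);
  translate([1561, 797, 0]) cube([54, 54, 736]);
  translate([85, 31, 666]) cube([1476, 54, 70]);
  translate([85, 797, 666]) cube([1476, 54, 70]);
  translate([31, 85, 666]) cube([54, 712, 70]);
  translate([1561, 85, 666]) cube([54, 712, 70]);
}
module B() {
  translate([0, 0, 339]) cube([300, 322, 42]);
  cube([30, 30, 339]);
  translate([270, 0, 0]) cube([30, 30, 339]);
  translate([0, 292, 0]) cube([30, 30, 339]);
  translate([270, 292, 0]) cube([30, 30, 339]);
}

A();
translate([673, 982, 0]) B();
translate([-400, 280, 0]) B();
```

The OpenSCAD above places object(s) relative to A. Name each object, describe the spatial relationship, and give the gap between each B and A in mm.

A is a table. B is a stool. Two stools sit around the table at the +y, −x sides. The gap between each stool and the table is 100 mm.

Each stool's nearest face is 100 mm from the table's bounding box.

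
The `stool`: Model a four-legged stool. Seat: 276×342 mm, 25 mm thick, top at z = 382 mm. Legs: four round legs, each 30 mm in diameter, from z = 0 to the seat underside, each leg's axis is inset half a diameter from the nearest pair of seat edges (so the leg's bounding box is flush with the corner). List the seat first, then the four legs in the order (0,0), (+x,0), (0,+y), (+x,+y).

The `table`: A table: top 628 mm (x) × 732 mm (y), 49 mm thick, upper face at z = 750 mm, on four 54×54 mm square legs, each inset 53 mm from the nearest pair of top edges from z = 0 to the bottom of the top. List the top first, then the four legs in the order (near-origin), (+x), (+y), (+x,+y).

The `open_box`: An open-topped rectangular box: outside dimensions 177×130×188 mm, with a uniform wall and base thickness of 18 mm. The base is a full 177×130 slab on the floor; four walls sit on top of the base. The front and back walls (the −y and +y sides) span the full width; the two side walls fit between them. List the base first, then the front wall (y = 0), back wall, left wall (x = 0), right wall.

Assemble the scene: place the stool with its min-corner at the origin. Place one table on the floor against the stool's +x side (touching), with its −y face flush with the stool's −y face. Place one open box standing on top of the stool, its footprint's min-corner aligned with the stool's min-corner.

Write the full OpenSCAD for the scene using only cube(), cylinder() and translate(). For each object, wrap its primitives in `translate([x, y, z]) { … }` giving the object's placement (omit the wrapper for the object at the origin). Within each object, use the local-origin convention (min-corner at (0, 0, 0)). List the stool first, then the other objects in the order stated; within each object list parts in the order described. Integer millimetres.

translate([0, 0, 357]) cube([276, 342, 25]);
translate([15, 15, 0]) cylinder(h = 357, r = 15);
translate([261, 15, 0]) cylinder(h = 357, r = 15);
translate([15, 327, 0]) cylinder(h = 357, r = 15);
translate([261, 327, 0]) cylinder(h = 357, r = 15);
translate([276, 0, 0]) {
  translate([0, 0, 701]) cube([628, 732, 49]);
  translate([53, 53, 0]) cube([54, 54, 701]);
  translate([521, 53, 0]) cube([54, 54, 701]);
  translate([53, 625, 0]) cube([54, 54, 701]);
  translate([521, 625, 0]) cube([54, 54, 701]);
}
translate([0, 0, 382]) {
  cube([177, 130, 18]);
  translate([0, 0, 18]) cube([177, 18, 170]);
  translate([0, 112, 18]) cube([177, 18, 170]);
  translate([0, 18, 18]) cube([18, 94, 170]);
  translate([159, 18, 18]) cube([18, 94, 170]);
}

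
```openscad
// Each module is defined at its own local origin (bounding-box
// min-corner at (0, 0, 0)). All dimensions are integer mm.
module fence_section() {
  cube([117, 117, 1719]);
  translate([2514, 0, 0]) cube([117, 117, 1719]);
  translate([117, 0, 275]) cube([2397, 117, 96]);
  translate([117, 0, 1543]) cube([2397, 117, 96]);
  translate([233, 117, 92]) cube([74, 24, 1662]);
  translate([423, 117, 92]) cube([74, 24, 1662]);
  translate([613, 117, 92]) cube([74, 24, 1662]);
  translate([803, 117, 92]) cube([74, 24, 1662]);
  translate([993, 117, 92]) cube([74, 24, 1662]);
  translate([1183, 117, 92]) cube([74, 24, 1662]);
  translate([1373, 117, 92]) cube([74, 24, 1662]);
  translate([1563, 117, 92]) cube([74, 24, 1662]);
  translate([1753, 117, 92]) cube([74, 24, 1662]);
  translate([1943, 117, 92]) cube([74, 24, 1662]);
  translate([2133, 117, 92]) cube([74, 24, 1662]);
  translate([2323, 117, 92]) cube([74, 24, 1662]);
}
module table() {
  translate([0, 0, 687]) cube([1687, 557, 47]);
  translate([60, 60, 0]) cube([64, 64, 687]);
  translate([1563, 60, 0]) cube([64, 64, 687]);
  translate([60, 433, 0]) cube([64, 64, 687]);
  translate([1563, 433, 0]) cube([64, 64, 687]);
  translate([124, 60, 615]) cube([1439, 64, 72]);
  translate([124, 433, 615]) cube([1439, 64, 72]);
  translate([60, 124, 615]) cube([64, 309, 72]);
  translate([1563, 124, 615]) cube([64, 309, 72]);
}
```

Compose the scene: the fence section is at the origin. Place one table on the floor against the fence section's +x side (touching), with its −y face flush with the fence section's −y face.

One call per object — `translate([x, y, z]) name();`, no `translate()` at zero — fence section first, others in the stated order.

fence_section();
translate([2631, 0, 0]) table();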